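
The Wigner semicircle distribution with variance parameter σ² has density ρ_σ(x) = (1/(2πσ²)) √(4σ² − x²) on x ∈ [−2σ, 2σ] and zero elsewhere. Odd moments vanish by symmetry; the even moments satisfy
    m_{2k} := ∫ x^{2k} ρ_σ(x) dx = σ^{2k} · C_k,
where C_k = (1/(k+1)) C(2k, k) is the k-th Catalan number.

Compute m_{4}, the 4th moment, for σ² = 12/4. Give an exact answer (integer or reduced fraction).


By the scaled semicircle moment identity, m_{2k} = σ^{2k} · C_k with k = 2.
C_2 = (1/(k+1)) · C(2k, k) = (1/3) · C(4, 2) = (1/3) · 6 = 2.
σ^{2k} = (σ²)^k = (12/4)^2 = 9.

Therefore m_{4} = σ^{4} · C_2 = 9 · 2 = 18.


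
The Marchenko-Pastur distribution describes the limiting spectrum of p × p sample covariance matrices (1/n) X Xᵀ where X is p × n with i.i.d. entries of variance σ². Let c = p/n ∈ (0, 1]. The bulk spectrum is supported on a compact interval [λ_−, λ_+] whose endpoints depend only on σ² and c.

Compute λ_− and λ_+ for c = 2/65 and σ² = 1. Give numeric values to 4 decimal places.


c = 2/65 = 0.030769; √c = 0.175412.
λ_− = σ² (1 − √c)² = 1 · (1 − 0.175412)² = 1 · (0.824588)² = 0.679946.
λ_+ = σ² (1 + √c)² = 1 · (1 + 0.175412)² = 1 · (1.175412)² = 1.381592.

Rounded to 4 decimal places: λ_− ≈ 0.6799, λ_+ ≈ 1.3816.


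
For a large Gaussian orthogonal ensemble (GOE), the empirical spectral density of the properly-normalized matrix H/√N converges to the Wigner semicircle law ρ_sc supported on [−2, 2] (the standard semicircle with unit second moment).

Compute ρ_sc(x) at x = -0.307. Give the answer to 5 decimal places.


ρ_sc(x) = (1/(2π)) √(4 − x²). With x = -0.307:
  4 − x² = 4 − (-0.307)² = 4 − 0.094249 = 3.905751.
  √(4 − x²) = 1.976297.
  1/(2π) = 0.159155.
  ρ_sc(-0.307) = 0.159155 · 1.976297 = 0.314537.

Rounded to 5 decimal places: ρ_sc(-0.307) ≈ 0.31454.


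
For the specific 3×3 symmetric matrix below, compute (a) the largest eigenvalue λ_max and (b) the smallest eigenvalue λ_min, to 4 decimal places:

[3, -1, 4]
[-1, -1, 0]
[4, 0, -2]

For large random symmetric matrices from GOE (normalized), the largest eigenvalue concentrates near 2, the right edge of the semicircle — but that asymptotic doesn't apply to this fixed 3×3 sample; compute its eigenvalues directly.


Since M is real symmetric, all three eigenvalues are real; they are the roots of det(λI − M) = λ³ − (tr M) λ² + s λ − det M, where s is the sum of the principal 2×2 minors.
tr M = 3 + (-1) + (-2) = 0.
s = (3·(-1) − (-1)²) + (3·(-2) − 4²) + ((-1)·(-2) − 0²) = -4 + (-22) + 2 = -24.
det M (expand along row 1) = 3·2 − (-1)·2 + 4·4 = 24.
Characteristic polynomial: λ³ − 24λ − 24 = 0.
Substitute λ = y + (tr M)/3 = y + 0.000000 to remove the quadratic term: y³ + p·y + q = 0 with p = s − (tr M)²/3 = -24.000000 and q = −2(tr M)³/27 + (tr M)·s/3 − det M = -24.000000.
Three real roots ⇒ use the trigonometric (Viète) form: r = 2√(−p/3) = 5.656854, φ = arccos(3q/(p·r)) = arccos(0.530330) = 1.011806 rad.
y_k = r·cos(φ/3 − 2πk/3) for k = 0, 1, 2 gives y = 5.338158, -1.047953, -4.290205.
λ_k = y_k + 0.000000 gives λ = 5.3382, -1.0480, -4.2902 (check: the sum is 0.0000 = tr M).

Hence λ_max = 5.3382 and λ_min = -4.2902.


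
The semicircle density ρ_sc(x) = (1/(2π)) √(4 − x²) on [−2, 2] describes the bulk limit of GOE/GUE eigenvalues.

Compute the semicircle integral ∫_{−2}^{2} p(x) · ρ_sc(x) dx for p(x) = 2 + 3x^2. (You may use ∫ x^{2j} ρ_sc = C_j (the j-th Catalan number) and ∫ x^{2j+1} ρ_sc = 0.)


Write p(x) = Σ a_i x^i, split into monomials and integrate each against ρ_sc separately.
Using ∫ x^{2j} ρ_sc = C_j = (1/(j+1)) C(2j, j) (Catalan numbers) and ∫ x^{2j+1} ρ_sc = 0 (odd monomials vanish by symmetry):
  i = 0 (even): a_0 · C_{0} = 2 · 1 = 2
  i = 2 (even): a_2 · C_{1} = 3 · 1 = 3

Summing the contributions: ∫_{−2}^{2} p(x) ρ_sc(x) dx = 2 + 3 = 5.


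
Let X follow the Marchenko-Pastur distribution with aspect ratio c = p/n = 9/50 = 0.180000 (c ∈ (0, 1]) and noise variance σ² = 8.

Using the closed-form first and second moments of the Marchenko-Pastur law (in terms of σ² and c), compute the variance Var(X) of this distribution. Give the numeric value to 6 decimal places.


Recall the MP moments m_1 = E[X] = σ² and m_2 = E[X²] = σ⁴ (1 + c).
m_1 = E[X] = σ² = 8, so m_1² = 64.
m_2 = E[X²] = σ⁴ (1 + c) = 64 · (1 + 0.180000) = 64 · 1.180000 = 75.520000.
(Note m_2 − m_1² simplifies to c · σ⁴ = 0.180000 · 64.)

Var(X) = m_2 − m_1² = 75.520000 − 64 = 11.520000.


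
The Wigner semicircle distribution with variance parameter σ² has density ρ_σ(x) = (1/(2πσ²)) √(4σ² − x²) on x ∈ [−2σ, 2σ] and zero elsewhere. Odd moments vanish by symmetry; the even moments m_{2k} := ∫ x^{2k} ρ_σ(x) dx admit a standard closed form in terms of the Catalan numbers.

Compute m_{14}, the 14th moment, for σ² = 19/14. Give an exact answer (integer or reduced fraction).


By the scaled semicircle moment identity, m_{2k} = σ^{2k} · C_k with k = 7.
C_7 = (1/(k+1)) · C(2k, k) = (1/8) · C(14, 7) = (1/8) · 3432 = 429.
σ^{2k} = (σ²)^k = (19/14)^7 = 893871739/105413504.

Therefore m_{14} = σ^{14} · C_7 = (893871739/105413504) · 429 = 383470976031/105413504.


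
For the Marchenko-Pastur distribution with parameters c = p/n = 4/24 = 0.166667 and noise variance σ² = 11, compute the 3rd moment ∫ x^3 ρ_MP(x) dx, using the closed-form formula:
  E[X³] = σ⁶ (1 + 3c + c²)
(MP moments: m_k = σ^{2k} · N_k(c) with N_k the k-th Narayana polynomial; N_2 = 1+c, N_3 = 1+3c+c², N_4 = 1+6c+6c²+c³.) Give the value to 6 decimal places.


E[X³] = σ⁶ (1 + 3c + c²) (third MP moment). With σ² = 11 (so σ⁶ = 1331) and c = 4/24 = 0.166667: E[X³] = 1331 · (1 + 3·0.166667 + (0.166667)²) = 1331 · 1.527778.

So E[X^3] = 2033.472222.


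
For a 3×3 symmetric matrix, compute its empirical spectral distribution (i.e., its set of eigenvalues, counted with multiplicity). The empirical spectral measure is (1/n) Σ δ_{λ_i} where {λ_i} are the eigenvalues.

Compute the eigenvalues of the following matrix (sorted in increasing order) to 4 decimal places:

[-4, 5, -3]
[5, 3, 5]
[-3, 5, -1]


Since M is real symmetric, all three eigenvalues are real; they are the roots of det(λI − M) = λ³ − (tr M) λ² + s λ − det M, where s is the sum of the principal 2×2 minors.
tr M = -4 + 3 + (-1) = -2.
s = ((-4)·3 − 5²) + ((-4)·(-1) − (-3)²) + (3·(-1) − 5²) = -37 + (-5) + (-28) = -70.
det M (expand along row 1) = (-4)·(-28) − 5·10 + (-3)·34 = -40.
Characteristic polynomial: λ³ + 2λ² − 70λ + 40 = 0.
Substitute λ = y + (tr M)/3 = y − 0.666667 to remove the quadratic term: y³ + p·y + q = 0 with p = s − (tr M)²/3 = -71.333333 and q = −2(tr M)³/27 + (tr M)·s/3 − det M = 87.259259.
Three real roots ⇒ use the trigonometric (Viète) form: r = 2√(−p/3) = 9.752493, φ = arccos(3q/(p·r)) = arccos(-0.376292) = 1.956587 rad.
y_k = r·cos(φ/3 − 2πk/3) for k = 0, 1, 2 gives y = 7.750824, 1.250686, -9.001510.
λ_k = y_k − 0.666667 gives λ = 7.0842, 0.5840, -9.6682 (check: the sum is -2.0000 = tr M).

Eigenvalues sorted in increasing order: [-9.6682, 0.5840, 7.0842].


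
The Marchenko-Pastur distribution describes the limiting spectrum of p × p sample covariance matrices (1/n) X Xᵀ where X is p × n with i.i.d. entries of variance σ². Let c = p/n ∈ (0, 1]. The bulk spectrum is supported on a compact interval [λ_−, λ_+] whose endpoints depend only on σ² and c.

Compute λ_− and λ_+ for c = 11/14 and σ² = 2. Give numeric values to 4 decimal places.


c = 11/14 = 0.785714; √c = 0.886405.
λ_− = σ² (1 − √c)² = 2 · (1 − 0.886405)² = 2 · (0.113595)² = 0.025808.
λ_+ = σ² (1 + √c)² = 2 · (1 + 0.886405)² = 2 · (1.886405)² = 7.117050.

Rounded to 4 decimal places: λ_− ≈ 0.0258, λ_+ ≈ 7.1170.


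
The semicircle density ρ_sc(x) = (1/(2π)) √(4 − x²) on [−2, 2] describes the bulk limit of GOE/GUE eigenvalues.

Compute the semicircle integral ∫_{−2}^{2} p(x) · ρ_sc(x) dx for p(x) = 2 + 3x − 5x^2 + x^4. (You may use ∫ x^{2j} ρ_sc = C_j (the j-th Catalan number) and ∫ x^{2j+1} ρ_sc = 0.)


Write p(x) = Σ a_i x^i, split into monomials and integrate each against ρ_sc separately.
Using ∫ x^{2j} ρ_sc = C_j = (1/(j+1)) C(2j, j) (Catalan numbers) and ∫ x^{2j+1} ρ_sc = 0 (odd monomials vanish by symmetry):
  i = 0 (even): a_0 · C_{0} = 2 · 1 = 2
  i = 1 (odd): ∫ x^1 ρ_sc = 0 (vanishes)
  i = 2 (even): a_2 · C_{1} = -5 · 1 = -5
  i = 4 (even): a_4 · C_{2} = 1 · 2 = 2

Summing the contributions: ∫_{−2}^{2} p(x) ρ_sc(x) dx = 2 + (-5) + 2 = -1.


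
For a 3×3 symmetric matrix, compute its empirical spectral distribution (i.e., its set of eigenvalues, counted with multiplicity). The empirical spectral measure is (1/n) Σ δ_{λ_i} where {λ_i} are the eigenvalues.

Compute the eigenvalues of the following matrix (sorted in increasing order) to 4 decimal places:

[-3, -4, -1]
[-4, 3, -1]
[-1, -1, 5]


Since M is real symmetric, all three eigenvalues are real; they are the roots of det(λI − M) = λ³ − (tr M) λ² + s λ − det M, where s is the sum of the principal 2×2 minors.
tr M = -3 + 3 + 5 = 5.
s = ((-3)·3 − (-4)²) + ((-3)·5 − (-1)²) + (3·5 − (-1)²) = -25 + (-16) + 14 = -27.
det M (expand along row 1) = (-3)·14 − (-4)·(-21) + (-1)·7 = -133.
Characteristic polynomial: λ³ − 5λ² − 27λ + 133 = 0.
Substitute λ = y + (tr M)/3 = y + 1.666667 to remove the quadratic term: y³ + p·y + q = 0 with p = s − (tr M)²/3 = -35.333333 and q = −2(tr M)³/27 + (tr M)·s/3 − det M = 78.740741.
Three real roots ⇒ use the trigonometric (Viète) form: r = 2√(−p/3) = 6.863753, φ = arccos(3q/(p·r)) = arccos(-0.974035) = 2.913214 rad.
y_k = r·cos(φ/3 − 2πk/3) for k = 0, 1, 2 gives y = 3.874008, 2.969866, -6.843875.
λ_k = y_k + 1.666667 gives λ = 5.5407, 4.6365, -5.1772 (check: the sum is 5.0000 = tr M).

Eigenvalues sorted in increasing order: [-5.1772, 4.6365, 5.5407].


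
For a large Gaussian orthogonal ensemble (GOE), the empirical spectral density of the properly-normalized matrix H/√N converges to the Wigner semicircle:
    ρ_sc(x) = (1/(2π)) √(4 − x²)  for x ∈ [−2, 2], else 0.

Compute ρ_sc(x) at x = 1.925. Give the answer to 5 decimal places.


ρ_sc(x) = (1/(2π)) √(4 − x²). With x = 1.925:
  4 − x² = 4 − (1.925)² = 4 − 3.705625 = 0.294375.
  √(4 − x²) = 0.542563.
  1/(2π) = 0.159155.
  ρ_sc(1.925) = 0.159155 · 0.542563 = 0.086352.

Rounded to 5 decimal places: ρ_sc(1.925) ≈ 0.08635.


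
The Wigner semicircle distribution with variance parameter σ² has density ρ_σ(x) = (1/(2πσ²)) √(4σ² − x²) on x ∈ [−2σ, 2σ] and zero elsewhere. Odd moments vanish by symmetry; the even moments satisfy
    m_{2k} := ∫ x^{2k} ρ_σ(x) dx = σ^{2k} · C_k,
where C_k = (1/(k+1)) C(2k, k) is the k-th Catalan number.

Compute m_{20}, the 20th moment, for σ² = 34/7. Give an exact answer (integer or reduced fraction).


By the scaled semicircle moment identity, m_{2k} = σ^{2k} · C_k with k = 10.
C_10 = (1/(k+1)) · C(2k, k) = (1/11) · C(20, 10) = (1/11) · 184756 = 16796.
σ^{2k} = (σ²)^k = (34/7)^10 = 2064377754059776/282475249.

Therefore m_{20} = σ^{20} · C_10 = (2064377754059776/282475249) · 16796 = 34673288757187997696/282475249.


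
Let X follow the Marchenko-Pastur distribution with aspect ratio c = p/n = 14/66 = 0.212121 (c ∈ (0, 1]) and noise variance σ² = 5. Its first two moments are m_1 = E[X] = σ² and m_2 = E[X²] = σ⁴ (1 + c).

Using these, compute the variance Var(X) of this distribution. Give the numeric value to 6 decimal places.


m_1 = E[X] = σ² = 5, so m_1² = 25.
m_2 = E[X²] = σ⁴ (1 + c) = 25 · (1 + 0.212121) = 25 · 1.212121 = 30.303030.
(Note m_2 − m_1² simplifies to c · σ⁴ = 0.212121 · 25.)

Var(X) = m_2 − m_1² = 30.303030 − 25 = 5.303030.


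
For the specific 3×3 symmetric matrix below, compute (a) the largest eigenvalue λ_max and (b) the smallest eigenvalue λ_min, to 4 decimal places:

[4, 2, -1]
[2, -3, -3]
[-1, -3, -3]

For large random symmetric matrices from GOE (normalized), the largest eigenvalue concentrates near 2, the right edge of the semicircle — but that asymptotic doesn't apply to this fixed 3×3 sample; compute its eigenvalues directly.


Since M is real symmetric, all three eigenvalues are real; they are the roots of det(λI − M) = λ³ − (tr M) λ² + s λ − det M, where s is the sum of the principal 2×2 minors.
tr M = 4 + (-3) + (-3) = -2.
s = (4·(-3) − 2²) + (4·(-3) − (-1)²) + ((-3)·(-3) − (-3)²) = -16 + (-13) + 0 = -29.
det M (expand along row 1) = 4·0 − 2·(-9) + (-1)·(-9) = 27.
Characteristic polynomial: λ³ + 2λ² − 29λ − 27 = 0.
Substitute λ = y + (tr M)/3 = y − 0.666667 to remove the quadratic term: y³ + p·y + q = 0 with p = s − (tr M)²/3 = -30.333333 and q = −2(tr M)³/27 + (tr M)·s/3 − det M = -7.074074.
Three real roots ⇒ use the trigonometric (Viète) form: r = 2√(−p/3) = 6.359595, φ = arccos(3q/(p·r)) = arccos(0.110012) = 1.460561 rad.
y_k = r·cos(φ/3 − 2πk/3) for k = 0, 1, 2 gives y = 5.620669, -0.233632, -5.387037.
λ_k = y_k − 0.666667 gives λ = 4.9540, -0.9003, -6.0537 (check: the sum is -2.0000 = tr M).

Hence λ_max = 4.9540 and λ_min = -6.0537.


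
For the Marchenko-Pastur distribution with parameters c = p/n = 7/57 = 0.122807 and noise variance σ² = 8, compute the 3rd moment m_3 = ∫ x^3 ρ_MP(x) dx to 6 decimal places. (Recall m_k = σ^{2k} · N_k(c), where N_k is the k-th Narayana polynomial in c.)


E[X³] = σ⁶ (1 + 3c + c²) (third MP moment). With σ² = 8 (so σ⁶ = 512) and c = 7/57 = 0.122807: E[X³] = 512 · (1 + 3·0.122807 + (0.122807)²) = 512 · 1.383503.

So E[X^3] = 708.353339.


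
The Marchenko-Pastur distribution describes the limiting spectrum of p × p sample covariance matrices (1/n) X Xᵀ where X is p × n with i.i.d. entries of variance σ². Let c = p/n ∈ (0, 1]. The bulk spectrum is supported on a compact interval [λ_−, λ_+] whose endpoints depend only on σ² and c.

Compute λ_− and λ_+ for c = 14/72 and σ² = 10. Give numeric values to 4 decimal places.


c = 14/72 = 0.194444; √c = 0.440959.
λ_− = σ² (1 − √c)² = 10 · (1 − 0.440959)² = 10 · (0.559041)² = 3.125273.
λ_+ = σ² (1 + √c)² = 10 · (1 + 0.440959)² = 10 · (1.440959)² = 20.763615.

Rounded to 4 decimal places: λ_− ≈ 3.1253, λ_+ ≈ 20.7636.


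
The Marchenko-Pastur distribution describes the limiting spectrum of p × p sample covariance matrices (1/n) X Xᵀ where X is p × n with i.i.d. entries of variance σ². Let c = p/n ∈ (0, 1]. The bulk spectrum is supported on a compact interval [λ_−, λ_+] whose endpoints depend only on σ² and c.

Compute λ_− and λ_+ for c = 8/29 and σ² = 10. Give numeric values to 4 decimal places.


c = 8/29 = 0.275862; √c = 0.525226.
λ_− = σ² (1 − √c)² = 10 · (1 − 0.525226)² = 10 · (0.474774)² = 2.254106.
λ_+ = σ² (1 + √c)² = 10 · (1 + 0.525226)² = 10 · (1.525226)² = 23.263135.

Rounded to 4 decimal places: λ_− ≈ 2.2541, λ_+ ≈ 23.2631.


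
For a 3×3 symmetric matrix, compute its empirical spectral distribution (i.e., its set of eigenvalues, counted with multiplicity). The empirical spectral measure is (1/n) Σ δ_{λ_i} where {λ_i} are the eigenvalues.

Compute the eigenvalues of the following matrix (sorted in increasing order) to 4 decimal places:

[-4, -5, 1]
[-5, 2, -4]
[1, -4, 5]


Since M is real symmetric, all three eigenvalues are real; they are the roots of det(λI − M) = λ³ − (tr M) λ² + s λ − det M, where s is the sum of the principal 2×2 minors.
tr M = -4 + 2 + 5 = 3.
s = ((-4)·2 − (-5)²) + ((-4)·5 − 1²) + (2·5 − (-4)²) = -33 + (-21) + (-6) = -60.
det M (expand along row 1) = (-4)·(-6) − (-5)·(-21) + 1·18 = -63.
Characteristic polynomial: λ³ − 3λ² − 60λ + 63 = 0.
Substitute λ = y + (tr M)/3 = y + 1.000000 to remove the quadratic term: y³ + p·y + q = 0 with p = s − (tr M)²/3 = -63.000000 and q = −2(tr M)³/27 + (tr M)·s/3 − det M = 1.000000.
Three real roots ⇒ use the trigonometric (Viète) form: r = 2√(−p/3) = 9.165151, φ = arccos(3q/(p·r)) = arccos(-0.005196) = 1.575992 rad.
y_k = r·cos(φ/3 − 2πk/3) for k = 0, 1, 2 gives y = 7.929305, 0.015873, -7.945179.
λ_k = y_k + 1.000000 gives λ = 8.9293, 1.0159, -6.9452 (check: the sum is 3.0000 = tr M).

Eigenvalues sorted in increasing order: [-6.9452, 1.0159, 8.9293].


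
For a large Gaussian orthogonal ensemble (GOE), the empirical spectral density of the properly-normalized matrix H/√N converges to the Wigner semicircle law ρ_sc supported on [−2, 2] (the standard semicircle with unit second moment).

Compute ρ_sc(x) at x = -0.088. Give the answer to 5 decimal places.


ρ_sc(x) = (1/(2π)) √(4 − x²). With x = -0.088:
  4 − x² = 4 − (-0.088)² = 4 − 0.007744 = 3.992256.
  √(4 − x²) = 1.998063.
  1/(2π) = 0.159155.
  ρ_sc(-0.088) = 0.159155 · 1.998063 = 0.318002.

Rounded to 5 decimal places: ρ_sc(-0.088) ≈ 0.31800.


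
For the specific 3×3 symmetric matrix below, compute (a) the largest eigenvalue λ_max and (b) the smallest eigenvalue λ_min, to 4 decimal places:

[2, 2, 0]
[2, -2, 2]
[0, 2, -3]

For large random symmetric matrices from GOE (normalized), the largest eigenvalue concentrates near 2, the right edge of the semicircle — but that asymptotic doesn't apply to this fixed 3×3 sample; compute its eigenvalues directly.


Since M is real symmetric, all three eigenvalues are real; they are the roots of det(λI − M) = λ³ − (tr M) λ² + s λ − det M, where s is the sum of the principal 2×2 minors.
tr M = 2 + (-2) + (-3) = -3.
s = (2·(-2) − 2²) + (2·(-3) − 0²) + ((-2)·(-3) − 2²) = -8 + (-6) + 2 = -12.
det M (expand along row 1) = 2·2 − 2·(-6) + 0·4 = 16.
Characteristic polynomial: λ³ + 3λ² − 12λ − 16 = 0.
Substitute λ = y + (tr M)/3 = y − 1.000000 to remove the quadratic term: y³ + p·y + q = 0 with p = s − (tr M)²/3 = -15.000000 and q = −2(tr M)³/27 + (tr M)·s/3 − det M = -2.000000.
Three real roots ⇒ use the trigonometric (Viète) form: r = 2√(−p/3) = 4.472136, φ = arccos(3q/(p·r)) = arccos(0.089443) = 1.481234 rad.
y_k = r·cos(φ/3 − 2πk/3) for k = 0, 1, 2 gives y = 3.938003, -0.133492, -3.804512.
λ_k = y_k − 1.000000 gives λ = 2.9380, -1.1335, -4.8045 (check: the sum is -3.0000 = tr M).

Hence λ_max = 2.9380 and λ_min = -4.8045.


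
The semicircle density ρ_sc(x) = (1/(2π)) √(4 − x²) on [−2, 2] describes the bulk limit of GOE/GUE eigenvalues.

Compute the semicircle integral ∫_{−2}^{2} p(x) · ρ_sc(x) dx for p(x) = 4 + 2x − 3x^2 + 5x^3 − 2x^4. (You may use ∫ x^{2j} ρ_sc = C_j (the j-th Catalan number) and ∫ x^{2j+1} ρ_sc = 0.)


Write p(x) = Σ a_i x^i, split into monomials and integrate each against ρ_sc separately.
Using ∫ x^{2j} ρ_sc = C_j = (1/(j+1)) C(2j, j) (Catalan numbers) and ∫ x^{2j+1} ρ_sc = 0 (odd monomials vanish by symmetry):
  i = 0 (even): a_0 · C_{0} = 4 · 1 = 4
  i = 1 (odd): ∫ x^1 ρ_sc = 0 (vanishes)
  i = 2 (even): a_2 · C_{1} = -3 · 1 = -3
  i = 3 (odd): ∫ x^3 ρ_sc = 0 (vanishes)
  i = 4 (even): a_4 · C_{2} = -2 · 2 = -4

Summing the contributions: ∫_{−2}^{2} p(x) ρ_sc(x) dx = 4 + (-3) + (-4) = -3.


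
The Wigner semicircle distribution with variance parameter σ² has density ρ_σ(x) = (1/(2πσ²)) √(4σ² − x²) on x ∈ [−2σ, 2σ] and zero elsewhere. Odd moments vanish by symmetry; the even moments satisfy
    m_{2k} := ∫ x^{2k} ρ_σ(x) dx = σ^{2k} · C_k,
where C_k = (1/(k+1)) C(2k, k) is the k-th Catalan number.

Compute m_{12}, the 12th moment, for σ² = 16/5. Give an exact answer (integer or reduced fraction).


By the scaled semicircle moment identity, m_{2k} = σ^{2k} · C_k with k = 6.
C_6 = (1/(k+1)) · C(2k, k) = (1/7) · C(12, 6) = (1/7) · 924 = 132.
σ^{2k} = (σ²)^k = (16/5)^6 = 16777216/15625.

Therefore m_{12} = σ^{12} · C_6 = (16777216/15625) · 132 = 2214592512/15625.


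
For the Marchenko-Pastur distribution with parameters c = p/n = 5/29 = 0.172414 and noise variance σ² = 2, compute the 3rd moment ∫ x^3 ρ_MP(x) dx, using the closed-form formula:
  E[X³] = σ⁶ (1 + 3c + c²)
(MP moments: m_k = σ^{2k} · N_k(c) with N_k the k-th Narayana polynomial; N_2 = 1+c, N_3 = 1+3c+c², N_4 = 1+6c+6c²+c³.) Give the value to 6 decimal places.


E[X³] = σ⁶ (1 + 3c + c²) (third MP moment). With σ² = 2 (so σ⁶ = 8) and c = 5/29 = 0.172414: E[X³] = 8 · (1 + 3·0.172414 + (0.172414)²) = 8 · 1.546968.

So E[X^3] = 12.375743.


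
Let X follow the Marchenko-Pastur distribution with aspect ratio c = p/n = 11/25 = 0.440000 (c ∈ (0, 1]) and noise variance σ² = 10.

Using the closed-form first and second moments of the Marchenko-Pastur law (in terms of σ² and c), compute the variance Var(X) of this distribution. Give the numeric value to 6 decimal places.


Recall the MP moments m_1 = E[X] = σ² and m_2 = E[X²] = σ⁴ (1 + c).
m_1 = E[X] = σ² = 10, so m_1² = 100.
m_2 = E[X²] = σ⁴ (1 + c) = 100 · (1 + 0.440000) = 100 · 1.440000 = 144.000000.
(Note m_2 − m_1² simplifies to c · σ⁴ = 0.440000 · 100.)

Var(X) = m_2 − m_1² = 144.000000 − 100 = 44.000000.


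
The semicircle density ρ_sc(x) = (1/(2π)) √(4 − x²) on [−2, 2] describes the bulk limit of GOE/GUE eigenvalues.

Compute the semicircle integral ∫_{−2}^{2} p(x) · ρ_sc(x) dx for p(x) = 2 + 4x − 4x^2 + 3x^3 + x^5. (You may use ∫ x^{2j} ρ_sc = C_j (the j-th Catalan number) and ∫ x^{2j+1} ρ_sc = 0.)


Write p(x) = Σ a_i x^i, split into monomials and integrate each against ρ_sc separately.
Using ∫ x^{2j} ρ_sc = C_j = (1/(j+1)) C(2j, j) (Catalan numbers) and ∫ x^{2j+1} ρ_sc = 0 (odd monomials vanish by symmetry):
  i = 0 (even): a_0 · C_{0} = 2 · 1 = 2
  i = 1 (odd): ∫ x^1 ρ_sc = 0 (vanishes)
  i = 2 (even): a_2 · C_{1} = -4 · 1 = -4
  i = 3 (odd): ∫ x^3 ρ_sc = 0 (vanishes)
  i = 5 (odd): ∫ x^5 ρ_sc = 0 (vanishes)

Summing the contributions: ∫_{−2}^{2} p(x) ρ_sc(x) dx = 2 + (-4) = -2.


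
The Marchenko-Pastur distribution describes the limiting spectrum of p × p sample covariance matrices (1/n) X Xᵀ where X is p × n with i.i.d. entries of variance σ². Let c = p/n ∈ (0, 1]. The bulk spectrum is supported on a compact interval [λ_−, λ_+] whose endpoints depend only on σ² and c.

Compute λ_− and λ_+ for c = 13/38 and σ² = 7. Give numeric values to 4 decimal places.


c = 13/38 = 0.342105; √c = 0.584898.
λ_− = σ² (1 − √c)² = 7 · (1 − 0.584898)² = 7 · (0.415102)² = 1.206170.
λ_+ = σ² (1 + √c)² = 7 · (1 + 0.584898)² = 7 · (1.584898)² = 17.583304.

Rounded to 4 decimal places: λ_− ≈ 1.2062, λ_+ ≈ 17.5833.


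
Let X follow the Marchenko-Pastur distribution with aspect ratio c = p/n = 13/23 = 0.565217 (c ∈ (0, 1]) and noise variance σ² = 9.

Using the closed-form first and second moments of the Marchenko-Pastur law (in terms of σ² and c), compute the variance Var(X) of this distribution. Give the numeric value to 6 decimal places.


Recall the MP moments m_1 = E[X] = σ² and m_2 = E[X²] = σ⁴ (1 + c).
m_1 = E[X] = σ² = 9, so m_1² = 81.
m_2 = E[X²] = σ⁴ (1 + c) = 81 · (1 + 0.565217) = 81 · 1.565217 = 126.782609.
(Note m_2 − m_1² simplifies to c · σ⁴ = 0.565217 · 81.)

Var(X) = m_2 − m_1² = 126.782609 − 81 = 45.782609.


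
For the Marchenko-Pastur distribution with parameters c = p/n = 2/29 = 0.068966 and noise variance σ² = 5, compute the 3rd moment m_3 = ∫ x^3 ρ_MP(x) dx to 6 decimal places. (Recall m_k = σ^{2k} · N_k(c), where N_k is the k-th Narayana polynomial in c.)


E[X³] = σ⁶ (1 + 3c + c²) (third MP moment). With σ² = 5 (so σ⁶ = 125) and c = 2/29 = 0.068966: E[X³] = 125 · (1 + 3·0.068966 + (0.068966)²) = 125 · 1.211653.

So E[X^3] = 151.456599.


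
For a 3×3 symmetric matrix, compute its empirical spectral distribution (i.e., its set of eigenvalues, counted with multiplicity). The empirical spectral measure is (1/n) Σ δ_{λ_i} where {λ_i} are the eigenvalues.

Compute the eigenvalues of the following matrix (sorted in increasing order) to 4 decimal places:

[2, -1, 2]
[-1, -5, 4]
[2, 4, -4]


Since M is real symmetric, all three eigenvalues are real; they are the roots of det(λI − M) = λ³ − (tr M) λ² + s λ − det M, where s is the sum of the principal 2×2 minors.
tr M = 2 + (-5) + (-4) = -7.
s = (2·(-5) − (-1)²) + (2·(-4) − 2²) + ((-5)·(-4) − 4²) = -11 + (-12) + 4 = -19.
det M (expand along row 1) = 2·4 − (-1)·(-4) + 2·6 = 16.
Characteristic polynomial: λ³ + 7λ² − 19λ − 16 = 0.
Substitute λ = y + (tr M)/3 = y − 2.333333 to remove the quadratic term: y³ + p·y + q = 0 with p = s − (tr M)²/3 = -35.333333 and q = −2(tr M)³/27 + (tr M)·s/3 − det M = 53.740741.
Three real roots ⇒ use the trigonometric (Viète) form: r = 2√(−p/3) = 6.863753, φ = arccos(3q/(p·r)) = arccos(-0.664781) = 2.297997 rad.
y_k = r·cos(φ/3 − 2πk/3) for k = 0, 1, 2 gives y = 4.946640, 1.647530, -6.594169.
λ_k = y_k − 2.333333 gives λ = 2.6133, -0.6858, -8.9275 (check: the sum is -7.0000 = tr M).

Eigenvalues sorted in increasing order: [-8.9275, -0.6858, 2.6133].


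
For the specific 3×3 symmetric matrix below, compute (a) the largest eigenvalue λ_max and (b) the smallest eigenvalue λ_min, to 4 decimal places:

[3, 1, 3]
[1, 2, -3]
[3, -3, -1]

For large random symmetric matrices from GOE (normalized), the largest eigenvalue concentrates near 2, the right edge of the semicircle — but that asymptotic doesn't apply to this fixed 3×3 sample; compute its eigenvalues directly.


Since M is real symmetric, all three eigenvalues are real; they are the roots of det(λI − M) = λ³ − (tr M) λ² + s λ − det M, where s is the sum of the principal 2×2 minors.
tr M = 3 + 2 + (-1) = 4.
s = (3·2 − 1²) + (3·(-1) − 3²) + (2·(-1) − (-3)²) = 5 + (-12) + (-11) = -18.
det M (expand along row 1) = 3·(-11) − 1·8 + 3·(-9) = -68.
Characteristic polynomial: λ³ − 4λ² − 18λ + 68 = 0.
Substitute λ = y + (tr M)/3 = y + 1.333333 to remove the quadratic term: y³ + p·y + q = 0 with p = s − (tr M)²/3 = -23.333333 and q = −2(tr M)³/27 + (tr M)·s/3 − det M = 39.259259.
Three real roots ⇒ use the trigonometric (Viète) form: r = 2√(−p/3) = 5.577734, φ = arccos(3q/(p·r)) = arccos(-0.904959) = 2.702079 rad.
y_k = r·cos(φ/3 − 2πk/3) for k = 0, 1, 2 gives y = 3.464146, 2.053836, -5.517981.
λ_k = y_k + 1.333333 gives λ = 4.7975, 3.3872, -4.1846 (check: the sum is 4.0000 = tr M).

Hence λ_max = 4.7975 and λ_min = -4.1846.


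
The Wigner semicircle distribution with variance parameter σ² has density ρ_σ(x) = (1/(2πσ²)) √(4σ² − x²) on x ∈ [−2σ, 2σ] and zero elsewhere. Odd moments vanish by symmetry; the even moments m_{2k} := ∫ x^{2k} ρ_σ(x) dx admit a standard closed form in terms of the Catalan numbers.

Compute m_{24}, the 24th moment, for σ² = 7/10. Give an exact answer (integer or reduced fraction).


By the scaled semicircle moment identity, m_{2k} = σ^{2k} · C_k with k = 12.
C_12 = (1/(k+1)) · C(2k, k) = (1/13) · C(24, 12) = (1/13) · 2704156 = 208012.
σ^{2k} = (σ²)^k = (7/10)^12 = 13841287201/1000000000000.

Therefore m_{24} = σ^{24} · C_12 = (13841287201/1000000000000) · 208012 = 719788458313603/250000000000.


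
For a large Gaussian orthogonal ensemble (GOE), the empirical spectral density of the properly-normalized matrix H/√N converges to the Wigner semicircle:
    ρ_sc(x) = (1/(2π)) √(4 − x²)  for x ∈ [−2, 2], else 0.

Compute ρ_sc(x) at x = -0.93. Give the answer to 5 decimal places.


ρ_sc(x) = (1/(2π)) √(4 − x²). With x = -0.93:
  4 − x² = 4 − (-0.93)² = 4 − 0.864900 = 3.135100.
  √(4 − x²) = 1.770621.
  1/(2π) = 0.159155.
  ρ_sc(-0.93) = 0.159155 · 1.770621 = 0.281803.

Rounded to 5 decimal places: ρ_sc(-0.93) ≈ 0.28180.


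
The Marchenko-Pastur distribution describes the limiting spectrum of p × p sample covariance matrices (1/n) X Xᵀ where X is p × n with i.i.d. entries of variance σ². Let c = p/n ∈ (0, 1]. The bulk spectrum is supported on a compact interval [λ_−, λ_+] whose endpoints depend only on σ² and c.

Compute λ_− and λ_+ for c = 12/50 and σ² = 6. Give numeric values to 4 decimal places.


c = 12/50 = 0.240000; √c = 0.489898.
λ_− = σ² (1 − √c)² = 6 · (1 − 0.489898)² = 6 · (0.510102)² = 1.561225.
λ_+ = σ² (1 + √c)² = 6 · (1 + 0.489898)² = 6 · (1.489898)² = 13.318775.

Rounded to 4 decimal places: λ_− ≈ 1.5612, λ_+ ≈ 13.3188.


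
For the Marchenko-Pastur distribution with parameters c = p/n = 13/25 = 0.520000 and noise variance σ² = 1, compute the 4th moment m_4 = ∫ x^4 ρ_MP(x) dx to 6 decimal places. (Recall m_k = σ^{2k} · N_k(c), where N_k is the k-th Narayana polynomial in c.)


E[X⁴] = σ⁸ (1 + 6c + 6c² + c³) (fourth MP moment). With σ² = 1 (so σ⁸ = 1) and c = 13/25 = 0.520000: E[X⁴] = 1 · (1 + 6·0.520000 + 6·(0.520000)² + (0.520000)³) = 1 · 5.883008.

So E[X^4] = 5.883008.


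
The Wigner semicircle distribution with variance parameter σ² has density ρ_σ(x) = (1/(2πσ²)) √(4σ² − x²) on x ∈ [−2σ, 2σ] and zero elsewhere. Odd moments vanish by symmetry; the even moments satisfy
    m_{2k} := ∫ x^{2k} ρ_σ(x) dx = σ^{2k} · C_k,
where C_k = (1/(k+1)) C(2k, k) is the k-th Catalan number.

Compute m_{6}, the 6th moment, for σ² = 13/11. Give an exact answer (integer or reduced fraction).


By the scaled semicircle moment identity, m_{2k} = σ^{2k} · C_k with k = 3.
C_3 = (1/(k+1)) · C(2k, k) = (1/4) · C(6, 3) = (1/4) · 20 = 5.
σ^{2k} = (σ²)^k = (13/11)^3 = 2197/1331.

Therefore m_{6} = σ^{6} · C_3 = (2197/1331) · 5 = 10985/1331.


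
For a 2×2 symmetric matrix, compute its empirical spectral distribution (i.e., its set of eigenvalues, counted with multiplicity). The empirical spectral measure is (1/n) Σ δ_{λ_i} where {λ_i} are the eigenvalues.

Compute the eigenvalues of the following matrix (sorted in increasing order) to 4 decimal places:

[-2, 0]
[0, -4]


Since M is real symmetric, both eigenvalues are real; they are the roots of det(λI − M) = λ² − (tr M) λ + det M.
tr M = -2 + (-4) = -6.
det M = (-2)·(-4) − 0² = 8 − 0 = 8.
Characteristic polynomial: λ² + 6λ + 8 = 0.
Discriminant Δ = (tr M)² − 4·det M = 36 − 32 = 4; √Δ = 2.000000.
λ = (tr M ± √Δ)/2 = (-6 ± 2.000000)/2, giving (tr M − √Δ)/2 = -4.0000 and (tr M + √Δ)/2 = -2.0000.

Eigenvalues sorted in increasing order: [-4.0000, -2.0000].


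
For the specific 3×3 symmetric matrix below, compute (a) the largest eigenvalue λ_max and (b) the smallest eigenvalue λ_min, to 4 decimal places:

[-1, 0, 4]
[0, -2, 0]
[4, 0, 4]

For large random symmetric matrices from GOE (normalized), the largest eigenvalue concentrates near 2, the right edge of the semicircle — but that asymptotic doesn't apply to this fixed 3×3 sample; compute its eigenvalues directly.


Since M is real symmetric, all three eigenvalues are real; they are the roots of det(λI − M) = λ³ − (tr M) λ² + s λ − det M, where s is the sum of the principal 2×2 minors.
tr M = -1 + (-2) + 4 = 1.
s = ((-1)·(-2) − 0²) + ((-1)·4 − 4²) + ((-2)·4 − 0²) = 2 + (-20) + (-8) = -26.
det M (expand along row 1) = (-1)·(-8) − 0·0 + 4·8 = 40.
Characteristic polynomial: λ³ − λ² − 26λ − 40 = 0.
Substitute λ = y + (tr M)/3 = y + 0.333333 to remove the quadratic term: y³ + p·y + q = 0 with p = s − (tr M)²/3 = -26.333333 and q = −2(tr M)³/27 + (tr M)·s/3 − det M = -48.740741.
Three real roots ⇒ use the trigonometric (Viète) form: r = 2√(−p/3) = 5.925463, φ = arccos(3q/(p·r)) = arccos(0.937099) = 0.356573 rad.
y_k = r·cos(φ/3 − 2πk/3) for k = 0, 1, 2 gives y = 5.883657, -2.333333, -3.550324.
λ_k = y_k + 0.333333 gives λ = 6.2170, -2.0000, -3.2170 (check: the sum is 1.0000 = tr M).

Hence λ_max = 6.2170 and λ_min = -3.2170.


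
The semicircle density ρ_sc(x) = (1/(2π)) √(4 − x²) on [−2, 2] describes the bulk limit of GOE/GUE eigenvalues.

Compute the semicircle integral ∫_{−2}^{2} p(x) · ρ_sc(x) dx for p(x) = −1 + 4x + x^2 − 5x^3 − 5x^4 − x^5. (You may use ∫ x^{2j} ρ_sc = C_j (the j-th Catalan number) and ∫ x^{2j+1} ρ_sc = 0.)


Write p(x) = Σ a_i x^i, split into monomials and integrate each against ρ_sc separately.
Using ∫ x^{2j} ρ_sc = C_j = (1/(j+1)) C(2j, j) (Catalan numbers) and ∫ x^{2j+1} ρ_sc = 0 (odd monomials vanish by symmetry):
  i = 0 (even): a_0 · C_{0} = -1 · 1 = -1
  i = 1 (odd): ∫ x^1 ρ_sc = 0 (vanishes)
  i = 2 (even): a_2 · C_{1} = 1 · 1 = 1
  i = 3 (odd): ∫ x^3 ρ_sc = 0 (vanishes)
  i = 4 (even): a_4 · C_{2} = -5 · 2 = -10
  i = 5 (odd): ∫ x^5 ρ_sc = 0 (vanishes)

Summing the contributions: ∫_{−2}^{2} p(x) ρ_sc(x) dx = (-1) + 1 + (-10) = -10.


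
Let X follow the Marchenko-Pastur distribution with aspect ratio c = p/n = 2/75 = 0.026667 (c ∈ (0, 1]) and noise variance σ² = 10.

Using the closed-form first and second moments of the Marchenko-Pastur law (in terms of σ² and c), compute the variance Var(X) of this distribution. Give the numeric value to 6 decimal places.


Recall the MP moments m_1 = E[X] = σ² and m_2 = E[X²] = σ⁴ (1 + c).
m_1 = E[X] = σ² = 10, so m_1² = 100.
m_2 = E[X²] = σ⁴ (1 + c) = 100 · (1 + 0.026667) = 100 · 1.026667 = 102.666667.
(Note m_2 − m_1² simplifies to c · σ⁴ = 0.026667 · 100.)

Var(X) = m_2 − m_1² = 102.666667 − 100 = 2.666667.


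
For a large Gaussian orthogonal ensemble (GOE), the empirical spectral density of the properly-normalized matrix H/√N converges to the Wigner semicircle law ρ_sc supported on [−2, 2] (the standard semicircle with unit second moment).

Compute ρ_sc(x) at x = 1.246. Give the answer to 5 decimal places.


ρ_sc(x) = (1/(2π)) √(4 − x²). With x = 1.246:
  4 − x² = 4 − (1.246)² = 4 − 1.552516 = 2.447484.
  √(4 − x²) = 1.564444.
  1/(2π) = 0.159155.
  ρ_sc(1.246) = 0.159155 · 1.564444 = 0.248989.

Rounded to 5 decimal places: ρ_sc(1.246) ≈ 0.24899.


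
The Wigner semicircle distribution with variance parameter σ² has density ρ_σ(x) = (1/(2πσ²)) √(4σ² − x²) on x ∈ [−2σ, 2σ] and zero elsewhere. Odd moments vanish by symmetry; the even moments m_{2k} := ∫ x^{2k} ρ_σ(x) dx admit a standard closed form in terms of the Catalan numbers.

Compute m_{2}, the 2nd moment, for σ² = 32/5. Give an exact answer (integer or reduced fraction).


By the scaled semicircle moment identity, m_{2k} = σ^{2k} · C_k with k = 1.
C_1 = (1/(k+1)) · C(2k, k) = (1/2) · C(2, 1) = (1/2) · 2 = 1.
σ^{2k} = (σ²)^k = (32/5)^1 = 32/5.

Therefore m_{2} = σ^{2} · C_1 = (32/5) · 1 = 32/5.


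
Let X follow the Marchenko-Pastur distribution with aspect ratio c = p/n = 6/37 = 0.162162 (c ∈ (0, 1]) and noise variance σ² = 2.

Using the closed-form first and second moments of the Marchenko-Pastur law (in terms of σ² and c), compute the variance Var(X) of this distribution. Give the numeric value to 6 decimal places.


Recall the MP moments m_1 = E[X] = σ² and m_2 = E[X²] = σ⁴ (1 + c).
m_1 = E[X] = σ² = 2, so m_1² = 4.
m_2 = E[X²] = σ⁴ (1 + c) = 4 · (1 + 0.162162) = 4 · 1.162162 = 4.648649.
(Note m_2 − m_1² simplifies to c · σ⁴ = 0.162162 · 4.)

Var(X) = m_2 − m_1² = 4.648649 − 4 = 0.648649.


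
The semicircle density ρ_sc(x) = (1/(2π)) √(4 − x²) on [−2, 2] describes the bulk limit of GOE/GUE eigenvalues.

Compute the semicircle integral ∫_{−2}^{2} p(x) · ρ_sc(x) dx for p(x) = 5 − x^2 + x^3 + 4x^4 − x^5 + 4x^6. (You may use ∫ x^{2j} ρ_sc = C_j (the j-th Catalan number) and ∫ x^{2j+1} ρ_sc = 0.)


Write p(x) = Σ a_i x^i, split into monomials and integrate each against ρ_sc separately.
Using ∫ x^{2j} ρ_sc = C_j = (1/(j+1)) C(2j, j) (Catalan numbers) and ∫ x^{2j+1} ρ_sc = 0 (odd monomials vanish by symmetry):
  i = 0 (even): a_0 · C_{0} = 5 · 1 = 5
  i = 2 (even): a_2 · C_{1} = -1 · 1 = -1
  i = 3 (odd): ∫ x^3 ρ_sc = 0 (vanishes)
  i = 4 (even): a_4 · C_{2} = 4 · 2 = 8
  i = 5 (odd): ∫ x^5 ρ_sc = 0 (vanishes)
  i = 6 (even): a_6 · C_{3} = 4 · 5 = 20

Summing the contributions: ∫_{−2}^{2} p(x) ρ_sc(x) dx = 5 + (-1) + 8 + 20 = 32.


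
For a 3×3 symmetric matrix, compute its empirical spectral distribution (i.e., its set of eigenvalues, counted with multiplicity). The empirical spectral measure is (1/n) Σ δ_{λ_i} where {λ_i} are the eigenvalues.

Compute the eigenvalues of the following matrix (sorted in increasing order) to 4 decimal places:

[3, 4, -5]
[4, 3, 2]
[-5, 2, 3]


Since M is real symmetric, all three eigenvalues are real; they are the roots of det(λI − M) = λ³ − (tr M) λ² + s λ − det M, where s is the sum of the principal 2×2 minors.
tr M = 3 + 3 + 3 = 9.
s = (3·3 − 4²) + (3·3 − (-5)²) + (3·3 − 2²) = -7 + (-16) + 5 = -18.
det M (expand along row 1) = 3·5 − 4·22 + (-5)·23 = -188.
Characteristic polynomial: λ³ − 9λ² − 18λ + 188 = 0.
Substitute λ = y + (tr M)/3 = y + 3.000000 to remove the quadratic term: y³ + p·y + q = 0 with p = s − (tr M)²/3 = -45.000000 and q = −2(tr M)³/27 + (tr M)·s/3 − det M = 80.000000.
Three real roots ⇒ use the trigonometric (Viète) form: r = 2√(−p/3) = 7.745967, φ = arccos(3q/(p·r)) = arccos(-0.688530) = 2.330257 rad.
y_k = r·cos(φ/3 − 2πk/3) for k = 0, 1, 2 gives y = 5.524376, 1.940041, -7.464417.
λ_k = y_k + 3.000000 gives λ = 8.5244, 4.9400, -4.4644 (check: the sum is 9.0000 = tr M).

Eigenvalues sorted in increasing order: [-4.4644, 4.9400, 8.5244].


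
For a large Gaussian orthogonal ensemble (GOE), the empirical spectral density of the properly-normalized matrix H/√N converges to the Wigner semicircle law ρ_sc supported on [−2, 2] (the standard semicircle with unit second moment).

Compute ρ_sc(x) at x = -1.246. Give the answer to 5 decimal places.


ρ_sc(x) = (1/(2π)) √(4 − x²). With x = -1.246:
  4 − x² = 4 − (-1.246)² = 4 − 1.552516 = 2.447484.
  √(4 − x²) = 1.564444.
  1/(2π) = 0.159155.
  ρ_sc(-1.246) = 0.159155 · 1.564444 = 0.248989.

Rounded to 5 decimal places: ρ_sc(-1.246) ≈ 0.24899.


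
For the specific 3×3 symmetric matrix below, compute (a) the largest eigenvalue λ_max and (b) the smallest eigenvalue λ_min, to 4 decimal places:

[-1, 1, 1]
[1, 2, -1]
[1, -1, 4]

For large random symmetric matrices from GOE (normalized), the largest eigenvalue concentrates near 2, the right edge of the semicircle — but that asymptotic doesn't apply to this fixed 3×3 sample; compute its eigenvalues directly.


Since M is real symmetric, all three eigenvalues are real; they are the roots of det(λI − M) = λ³ − (tr M) λ² + s λ − det M, where s is the sum of the principal 2×2 minors.
tr M = -1 + 2 + 4 = 5.
s = ((-1)·2 − 1²) + ((-1)·4 − 1²) + (2·4 − (-1)²) = -3 + (-5) + 7 = -1.
det M (expand along row 1) = (-1)·7 − 1·5 + 1·(-3) = -15.
Characteristic polynomial: λ³ − 5λ² − λ + 15 = 0.
Substitute λ = y + (tr M)/3 = y + 1.666667 to remove the quadratic term: y³ + p·y + q = 0 with p = s − (tr M)²/3 = -9.333333 and q = −2(tr M)³/27 + (tr M)·s/3 − det M = 4.074074.
Three real roots ⇒ use the trigonometric (Viète) form: r = 2√(−p/3) = 3.527668, φ = arccos(3q/(p·r)) = arccos(-0.371215) = 1.951114 rad.
y_k = r·cos(φ/3 − 2πk/3) for k = 0, 1, 2 gives y = 2.807527, 0.446014, -3.253541.
λ_k = y_k + 1.666667 gives λ = 4.4742, 2.1127, -1.5869 (check: the sum is 5.0000 = tr M).

Hence λ_max = 4.4742 and λ_min = -1.5869.


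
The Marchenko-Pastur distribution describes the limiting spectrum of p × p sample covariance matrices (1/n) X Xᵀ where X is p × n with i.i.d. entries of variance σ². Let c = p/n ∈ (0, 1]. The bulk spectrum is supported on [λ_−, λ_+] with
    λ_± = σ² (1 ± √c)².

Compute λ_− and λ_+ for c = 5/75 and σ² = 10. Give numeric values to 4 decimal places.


c = 5/75 = 0.066667; √c = 0.258199.
λ_− = σ² (1 − √c)² = 10 · (1 − 0.258199)² = 10 · (0.741801)² = 5.502689.
λ_+ = σ² (1 + √c)² = 10 · (1 + 0.258199)² = 10 · (1.258199)² = 15.830644.

Rounded to 4 decimal places: λ_− ≈ 5.5027, λ_+ ≈ 15.8306.
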